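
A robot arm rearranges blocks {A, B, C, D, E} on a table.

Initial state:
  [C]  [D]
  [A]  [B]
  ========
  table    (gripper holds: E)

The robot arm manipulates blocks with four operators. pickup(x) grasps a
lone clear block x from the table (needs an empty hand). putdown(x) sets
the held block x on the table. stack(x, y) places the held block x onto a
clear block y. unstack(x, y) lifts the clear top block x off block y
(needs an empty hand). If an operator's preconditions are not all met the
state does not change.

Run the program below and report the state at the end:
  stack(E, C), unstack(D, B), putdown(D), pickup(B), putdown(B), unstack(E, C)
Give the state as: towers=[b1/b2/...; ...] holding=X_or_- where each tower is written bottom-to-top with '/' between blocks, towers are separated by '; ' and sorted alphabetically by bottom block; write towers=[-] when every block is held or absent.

towers=[A/C; B; D] holding=E

step 1 (stack(E, C)): towers=[A/C/E; B/D] holding=-
step 2 (unstack(D, B)): towers=[A/C/E; B] holding=D
step 3 (putdown(D)): towers=[A/C/E; B; D] holding=-
step 4 (pickup(B)): towers=[A/C/E; D] holding=B
step 5 (putdown(B)): towers=[A/C/E; B; D] holding=-
step 6 (unstack(E, C)): towers=[A/C; B; D] holding=E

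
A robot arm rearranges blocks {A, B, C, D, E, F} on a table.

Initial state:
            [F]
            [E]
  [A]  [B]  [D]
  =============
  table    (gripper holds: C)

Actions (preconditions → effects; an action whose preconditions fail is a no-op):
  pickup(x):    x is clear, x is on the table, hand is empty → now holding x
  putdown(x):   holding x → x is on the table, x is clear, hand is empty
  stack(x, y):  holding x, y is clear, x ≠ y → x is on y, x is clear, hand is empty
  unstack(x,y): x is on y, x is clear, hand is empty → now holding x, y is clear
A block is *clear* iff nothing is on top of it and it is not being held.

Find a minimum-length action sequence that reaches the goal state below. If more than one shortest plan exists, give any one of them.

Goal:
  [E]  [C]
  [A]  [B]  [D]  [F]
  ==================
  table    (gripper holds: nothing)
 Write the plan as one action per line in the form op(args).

stack(C, B)
unstack(F, E)
putdown(F)
unstack(E, D)
stack(E, A)

step 1 (stack(C, B)): towers=[A; B/C; D/E/F] holding=-
step 2 (unstack(F, E)): towers=[A; B/C; D/E] holding=F
step 3 (putdown(F)): towers=[A; B/C; D/E; F] holding=-
step 4 (unstack(E, D)): towers=[A; B/C; D; F] holding=E
step 5 (stack(E, A)): towers=[A/E; B/C; D; F] holding=-
goal check: towers=[A/E; B/C; D; F] holding=- — reached (length 5, optimal by BFS)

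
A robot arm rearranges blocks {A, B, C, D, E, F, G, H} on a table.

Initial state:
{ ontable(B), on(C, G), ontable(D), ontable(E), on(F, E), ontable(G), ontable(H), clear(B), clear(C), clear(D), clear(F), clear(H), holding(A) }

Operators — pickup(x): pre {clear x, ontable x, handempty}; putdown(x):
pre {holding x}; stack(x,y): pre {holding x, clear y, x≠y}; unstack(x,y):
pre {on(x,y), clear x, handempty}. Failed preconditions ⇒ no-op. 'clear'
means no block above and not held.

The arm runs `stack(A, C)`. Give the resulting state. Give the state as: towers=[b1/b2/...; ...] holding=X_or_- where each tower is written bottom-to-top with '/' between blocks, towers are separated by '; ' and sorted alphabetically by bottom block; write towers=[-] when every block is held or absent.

before: towers=[B; D; E/F; G/C; H] holding=A
pre[stack(A, C)]: holding(A) yes, clear(C) yes, A≠C yes
all met → apply stack(A, C)
after:  towers=[B; D; E/F; G/C/A; H] holding=-

towers=[B; D; E/F; G/C/A; H] holding=-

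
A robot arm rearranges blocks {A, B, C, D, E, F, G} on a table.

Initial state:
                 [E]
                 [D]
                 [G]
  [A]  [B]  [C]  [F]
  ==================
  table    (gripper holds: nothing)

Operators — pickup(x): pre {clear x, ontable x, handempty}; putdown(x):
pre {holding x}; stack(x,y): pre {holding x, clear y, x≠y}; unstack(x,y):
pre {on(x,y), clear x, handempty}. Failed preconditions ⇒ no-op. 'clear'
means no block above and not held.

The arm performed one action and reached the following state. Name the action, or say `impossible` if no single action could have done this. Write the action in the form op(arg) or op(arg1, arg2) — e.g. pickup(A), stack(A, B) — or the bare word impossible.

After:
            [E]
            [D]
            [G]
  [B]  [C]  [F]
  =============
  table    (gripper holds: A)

pickup(A)

target: towers=[B; C; F/G/D/E] holding=A
         pickup(B) → towers=[A; C; F/G/D/E] holding=B
         pickup(A) → towers=[B; C; F/G/D/E] holding=A  ← match
     unstack(E, D) → towers=[A; B; C; F/G/D] holding=E
         pickup(C) → towers=[A; B; F/G/D/E] holding=C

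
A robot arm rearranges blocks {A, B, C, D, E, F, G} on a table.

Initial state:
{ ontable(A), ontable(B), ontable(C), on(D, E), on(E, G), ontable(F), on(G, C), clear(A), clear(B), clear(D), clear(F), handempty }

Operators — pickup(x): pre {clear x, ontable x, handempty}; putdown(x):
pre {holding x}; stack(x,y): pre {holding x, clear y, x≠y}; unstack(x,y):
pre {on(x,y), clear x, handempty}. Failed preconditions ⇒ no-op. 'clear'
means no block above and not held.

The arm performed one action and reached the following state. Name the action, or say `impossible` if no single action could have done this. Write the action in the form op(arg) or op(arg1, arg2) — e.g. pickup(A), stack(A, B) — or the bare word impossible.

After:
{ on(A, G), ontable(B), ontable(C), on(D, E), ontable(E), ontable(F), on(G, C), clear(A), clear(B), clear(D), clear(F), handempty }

target: towers=[B; C/G/A; E/D; F] holding=-
         pickup(B) → towers=[A; C/G/E/D; F] holding=B
         pickup(F) → towers=[A; B; C/G/E/D] holding=F
     unstack(D, E) → towers=[A; B; C/G/E; F] holding=D
         pickup(A) → towers=[B; C/G/E/D; F] holding=A
none of the 4 applicable actions match → impossible

impossible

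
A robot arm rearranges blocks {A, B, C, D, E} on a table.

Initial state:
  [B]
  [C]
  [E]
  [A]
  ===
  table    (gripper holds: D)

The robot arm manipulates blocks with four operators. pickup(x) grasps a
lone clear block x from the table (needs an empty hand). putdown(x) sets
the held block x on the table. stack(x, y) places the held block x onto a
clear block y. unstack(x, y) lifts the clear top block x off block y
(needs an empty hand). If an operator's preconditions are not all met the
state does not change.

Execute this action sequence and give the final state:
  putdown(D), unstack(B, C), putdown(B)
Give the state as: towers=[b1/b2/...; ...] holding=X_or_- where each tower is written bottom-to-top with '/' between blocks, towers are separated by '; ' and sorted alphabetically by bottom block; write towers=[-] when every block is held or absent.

step 1 (putdown(D)): towers=[A/E/C/B; D] holding=-
step 2 (unstack(B, C)): towers=[A/E/C; D] holding=B
step 3 (putdown(B)): towers=[A/E/C; B; D] holding=-

towers=[A/E/C; B; D] holding=-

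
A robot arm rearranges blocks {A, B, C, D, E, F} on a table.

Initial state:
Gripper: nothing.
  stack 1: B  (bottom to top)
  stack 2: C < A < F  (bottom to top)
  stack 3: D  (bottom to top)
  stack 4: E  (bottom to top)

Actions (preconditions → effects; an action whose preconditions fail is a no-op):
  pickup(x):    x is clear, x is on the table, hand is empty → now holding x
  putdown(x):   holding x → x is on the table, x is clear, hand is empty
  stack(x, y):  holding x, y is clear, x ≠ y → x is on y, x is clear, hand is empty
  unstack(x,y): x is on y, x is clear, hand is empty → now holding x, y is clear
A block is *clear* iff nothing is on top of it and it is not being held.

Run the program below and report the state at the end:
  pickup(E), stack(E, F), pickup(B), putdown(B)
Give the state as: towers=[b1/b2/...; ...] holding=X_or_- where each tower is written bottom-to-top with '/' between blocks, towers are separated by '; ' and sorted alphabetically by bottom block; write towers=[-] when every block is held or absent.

towers=[B; C/A/F/E; D] holding=-

step 1 (pickup(E)): towers=[B; C/A/F; D] holding=E
step 2 (stack(E, F)): towers=[B; C/A/F/E; D] holding=-
step 3 (pickup(B)): towers=[C/A/F/E; D] holding=B
step 4 (putdown(B)): towers=[B; C/A/F/E; D] holding=-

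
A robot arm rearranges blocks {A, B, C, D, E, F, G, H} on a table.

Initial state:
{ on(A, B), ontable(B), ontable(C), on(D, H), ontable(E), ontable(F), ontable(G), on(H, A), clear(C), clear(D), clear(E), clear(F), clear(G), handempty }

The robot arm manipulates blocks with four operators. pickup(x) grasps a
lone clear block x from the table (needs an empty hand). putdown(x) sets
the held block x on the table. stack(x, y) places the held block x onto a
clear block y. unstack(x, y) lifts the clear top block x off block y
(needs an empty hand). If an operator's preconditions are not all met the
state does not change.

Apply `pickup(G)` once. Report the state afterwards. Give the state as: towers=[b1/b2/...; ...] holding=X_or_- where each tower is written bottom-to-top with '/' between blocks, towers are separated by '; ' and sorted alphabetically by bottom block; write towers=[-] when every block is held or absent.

before: towers=[B/A/H/D; C; E; F; G] holding=-
pre[pickup(G)]: clear(G) yes, ontable(G) yes, handempty yes
all met → apply pickup(G)
after:  towers=[B/A/H/D; C; E; F] holding=G

towers=[B/A/H/D; C; E; F] holding=G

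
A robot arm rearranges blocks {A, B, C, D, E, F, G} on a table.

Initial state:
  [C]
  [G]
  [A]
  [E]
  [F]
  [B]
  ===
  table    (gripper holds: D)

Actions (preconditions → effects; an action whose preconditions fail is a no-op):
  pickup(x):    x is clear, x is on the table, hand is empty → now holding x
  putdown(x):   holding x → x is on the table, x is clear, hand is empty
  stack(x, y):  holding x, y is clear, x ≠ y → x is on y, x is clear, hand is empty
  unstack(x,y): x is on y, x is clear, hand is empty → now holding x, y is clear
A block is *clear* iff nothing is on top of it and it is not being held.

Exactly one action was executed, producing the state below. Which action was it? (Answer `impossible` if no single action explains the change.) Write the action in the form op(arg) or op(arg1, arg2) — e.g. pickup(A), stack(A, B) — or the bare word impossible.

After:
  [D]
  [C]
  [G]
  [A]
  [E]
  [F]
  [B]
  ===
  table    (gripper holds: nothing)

stack(D, C)

target: towers=[B/F/E/A/G/C/D] holding=-
        putdown(D) → towers=[B/F/E/A/G/C; D] holding=-
       stack(D, C) → towers=[B/F/E/A/G/C/D] holding=-  ← match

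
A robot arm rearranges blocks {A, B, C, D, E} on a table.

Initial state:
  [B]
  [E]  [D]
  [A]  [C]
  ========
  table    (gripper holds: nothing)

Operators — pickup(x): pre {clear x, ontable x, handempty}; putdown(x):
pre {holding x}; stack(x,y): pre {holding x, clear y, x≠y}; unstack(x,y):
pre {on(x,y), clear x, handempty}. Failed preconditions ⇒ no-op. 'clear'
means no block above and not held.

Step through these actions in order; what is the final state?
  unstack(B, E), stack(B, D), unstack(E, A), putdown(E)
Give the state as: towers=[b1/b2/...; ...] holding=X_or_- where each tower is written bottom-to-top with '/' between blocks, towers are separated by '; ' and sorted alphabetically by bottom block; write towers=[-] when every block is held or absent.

towers=[A; C/D/B; E] holding=-

step 1 (unstack(B, E)): towers=[A/E; C/D] holding=B
step 2 (stack(B, D)): towers=[A/E; C/D/B] holding=-
step 3 (unstack(E, A)): towers=[A; C/D/B] holding=E
step 4 (putdown(E)): towers=[A; C/D/B; E] holding=-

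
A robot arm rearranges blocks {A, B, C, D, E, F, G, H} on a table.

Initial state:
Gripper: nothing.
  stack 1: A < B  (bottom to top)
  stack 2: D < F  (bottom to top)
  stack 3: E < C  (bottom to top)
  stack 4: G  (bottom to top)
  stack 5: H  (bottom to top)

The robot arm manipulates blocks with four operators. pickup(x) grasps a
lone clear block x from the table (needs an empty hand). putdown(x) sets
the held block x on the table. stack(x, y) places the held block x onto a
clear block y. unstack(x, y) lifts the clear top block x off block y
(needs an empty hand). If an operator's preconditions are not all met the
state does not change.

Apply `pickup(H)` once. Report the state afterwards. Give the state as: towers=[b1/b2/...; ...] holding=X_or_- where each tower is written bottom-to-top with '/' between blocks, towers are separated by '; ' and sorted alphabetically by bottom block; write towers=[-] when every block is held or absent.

towers=[A/B; D/F; E/C; G] holding=H

before: towers=[A/B; D/F; E/C; G; H] holding=-
pre[pickup(H)]: clear(H) ok, ontable(H) ok, handempty ok
all met → apply pickup(H)
after:  towers=[A/B; D/F; E/C; G] holding=H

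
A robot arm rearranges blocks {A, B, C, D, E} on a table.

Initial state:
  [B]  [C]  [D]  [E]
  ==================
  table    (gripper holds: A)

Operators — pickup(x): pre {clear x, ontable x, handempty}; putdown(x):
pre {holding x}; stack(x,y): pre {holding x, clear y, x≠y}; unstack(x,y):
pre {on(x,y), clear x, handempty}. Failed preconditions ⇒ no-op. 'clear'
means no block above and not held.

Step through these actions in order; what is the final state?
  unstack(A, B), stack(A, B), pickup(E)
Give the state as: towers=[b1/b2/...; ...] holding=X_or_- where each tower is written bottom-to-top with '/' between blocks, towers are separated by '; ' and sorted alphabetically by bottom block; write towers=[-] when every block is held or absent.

step 1 (unstack(A, B)) [no-op]: towers=[B; C; D; E] holding=A
step 2 (stack(A, B)): towers=[B/A; C; D; E] holding=-
step 3 (pickup(E)): towers=[B/A; C; D] holding=E

towers=[B/A; C; D] holding=E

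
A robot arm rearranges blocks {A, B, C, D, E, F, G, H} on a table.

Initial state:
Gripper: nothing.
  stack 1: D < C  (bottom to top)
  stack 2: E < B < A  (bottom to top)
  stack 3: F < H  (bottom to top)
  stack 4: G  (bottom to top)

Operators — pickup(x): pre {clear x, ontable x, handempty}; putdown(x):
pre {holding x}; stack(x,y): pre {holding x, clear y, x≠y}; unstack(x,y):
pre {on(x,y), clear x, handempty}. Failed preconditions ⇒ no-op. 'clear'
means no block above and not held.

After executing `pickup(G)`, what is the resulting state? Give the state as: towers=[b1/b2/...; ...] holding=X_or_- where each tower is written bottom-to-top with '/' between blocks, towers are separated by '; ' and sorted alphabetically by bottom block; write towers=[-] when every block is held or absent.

before: towers=[D/C; E/B/A; F/H; G] holding=-
pre[pickup(G)]: clear(G) ok, ontable(G) ok, handempty ok
all met → apply pickup(G)
after:  towers=[D/C; E/B/A; F/H] holding=G

towers=[D/C; E/B/A; F/H] holding=G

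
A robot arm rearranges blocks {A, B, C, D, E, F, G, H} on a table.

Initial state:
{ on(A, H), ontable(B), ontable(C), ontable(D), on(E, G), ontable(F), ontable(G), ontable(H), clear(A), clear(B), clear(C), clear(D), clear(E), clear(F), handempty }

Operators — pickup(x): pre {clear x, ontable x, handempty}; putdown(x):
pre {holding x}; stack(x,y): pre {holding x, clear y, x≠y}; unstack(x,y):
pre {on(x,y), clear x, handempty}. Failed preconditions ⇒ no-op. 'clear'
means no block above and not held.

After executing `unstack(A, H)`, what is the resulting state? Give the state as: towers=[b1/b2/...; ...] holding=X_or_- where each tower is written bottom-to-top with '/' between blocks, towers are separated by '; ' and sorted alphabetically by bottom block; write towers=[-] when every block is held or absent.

towers=[B; C; D; F; G/E; H] holding=A

before: towers=[B; C; D; F; G/E; H/A] holding=-
pre[unstack(A, H)]: on(A,H) ok, clear(A) ok, handempty ok
all met → apply unstack(A, H)
after:  towers=[B; C; D; F; G/E; H] holding=A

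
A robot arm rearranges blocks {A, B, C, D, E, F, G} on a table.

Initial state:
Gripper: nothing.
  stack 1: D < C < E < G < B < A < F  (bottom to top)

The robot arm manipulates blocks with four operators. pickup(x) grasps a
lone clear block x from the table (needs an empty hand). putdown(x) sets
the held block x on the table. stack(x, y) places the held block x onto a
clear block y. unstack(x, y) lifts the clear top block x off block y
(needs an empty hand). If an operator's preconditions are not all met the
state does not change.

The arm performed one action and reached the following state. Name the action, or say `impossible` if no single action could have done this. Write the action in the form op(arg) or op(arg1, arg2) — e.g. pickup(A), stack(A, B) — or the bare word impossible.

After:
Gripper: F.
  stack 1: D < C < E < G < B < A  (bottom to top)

unstack(F, A)

target: towers=[D/C/E/G/B/A] holding=F
     unstack(F, A) → towers=[D/C/E/G/B/A] holding=F  ← match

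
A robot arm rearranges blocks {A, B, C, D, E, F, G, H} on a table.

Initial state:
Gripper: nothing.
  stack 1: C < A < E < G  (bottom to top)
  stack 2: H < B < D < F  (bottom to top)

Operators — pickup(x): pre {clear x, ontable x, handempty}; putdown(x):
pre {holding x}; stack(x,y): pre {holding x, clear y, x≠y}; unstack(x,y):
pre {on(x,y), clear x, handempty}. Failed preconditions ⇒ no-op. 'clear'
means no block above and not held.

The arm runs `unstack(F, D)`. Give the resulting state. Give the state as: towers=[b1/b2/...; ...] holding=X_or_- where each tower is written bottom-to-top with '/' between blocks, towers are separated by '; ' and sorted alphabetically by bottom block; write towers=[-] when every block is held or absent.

before: towers=[C/A/E/G; H/B/D/F] holding=-
pre[unstack(F, D)]: on(F,D) yes, clear(F) yes, handempty yes
all met → apply unstack(F, D)
after:  towers=[C/A/E/G; H/B/D] holding=F

towers=[C/A/E/G; H/B/D] holding=F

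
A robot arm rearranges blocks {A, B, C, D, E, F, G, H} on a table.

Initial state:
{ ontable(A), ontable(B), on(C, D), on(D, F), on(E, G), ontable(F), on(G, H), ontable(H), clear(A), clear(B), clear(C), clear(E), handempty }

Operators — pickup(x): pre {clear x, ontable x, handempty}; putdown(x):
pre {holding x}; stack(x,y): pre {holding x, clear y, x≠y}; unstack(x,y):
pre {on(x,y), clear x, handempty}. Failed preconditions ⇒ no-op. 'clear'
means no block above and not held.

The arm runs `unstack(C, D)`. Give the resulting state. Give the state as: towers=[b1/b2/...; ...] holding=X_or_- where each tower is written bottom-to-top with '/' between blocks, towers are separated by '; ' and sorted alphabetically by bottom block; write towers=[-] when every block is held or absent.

towers=[A; B; F/D; H/G/E] holding=C

before: towers=[A; B; F/D/C; H/G/E] holding=-
pre[unstack(C, D)]: on(C,D) ok, clear(C) ok, handempty ok
all met → apply unstack(C, D)
after:  towers=[A; B; F/D; H/G/E] holding=C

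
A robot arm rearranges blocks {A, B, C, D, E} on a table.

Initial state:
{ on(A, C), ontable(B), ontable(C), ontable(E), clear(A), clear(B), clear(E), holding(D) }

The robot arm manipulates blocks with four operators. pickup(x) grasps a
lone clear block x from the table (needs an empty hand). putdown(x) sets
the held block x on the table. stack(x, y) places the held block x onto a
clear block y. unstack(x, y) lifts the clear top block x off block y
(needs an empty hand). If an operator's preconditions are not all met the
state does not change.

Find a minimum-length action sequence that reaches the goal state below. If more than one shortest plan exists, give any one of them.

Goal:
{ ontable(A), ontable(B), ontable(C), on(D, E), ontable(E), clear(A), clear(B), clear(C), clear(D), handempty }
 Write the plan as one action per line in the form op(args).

step 1 (stack(D, E)): towers=[B; C/A; E/D] holding=-
step 2 (unstack(A, C)): towers=[B; C; E/D] holding=A
step 3 (putdown(A)): towers=[A; B; C; E/D] holding=-
goal check: towers=[A; B; C; E/D] holding=- — reached (length 3, optimal by BFS)

stack(D, E)
unstack(A, C)
putdown(A)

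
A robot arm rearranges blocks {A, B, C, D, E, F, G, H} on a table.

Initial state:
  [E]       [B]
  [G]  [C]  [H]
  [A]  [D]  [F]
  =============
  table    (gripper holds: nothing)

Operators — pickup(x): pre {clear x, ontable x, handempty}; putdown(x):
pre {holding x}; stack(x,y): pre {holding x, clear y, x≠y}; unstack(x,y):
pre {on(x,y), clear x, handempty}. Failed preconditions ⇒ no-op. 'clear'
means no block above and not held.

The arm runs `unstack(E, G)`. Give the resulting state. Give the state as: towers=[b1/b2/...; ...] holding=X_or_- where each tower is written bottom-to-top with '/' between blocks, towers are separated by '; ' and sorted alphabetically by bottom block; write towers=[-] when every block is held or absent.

before: towers=[A/G/E; D/C; F/H/B] holding=-
pre[unstack(E, G)]: on(E,G) ✓, clear(E) ✓, handempty ✓
all met → apply unstack(E, G)
after:  towers=[A/G; D/C; F/H/B] holding=E

towers=[A/G; D/C; F/H/B] holding=E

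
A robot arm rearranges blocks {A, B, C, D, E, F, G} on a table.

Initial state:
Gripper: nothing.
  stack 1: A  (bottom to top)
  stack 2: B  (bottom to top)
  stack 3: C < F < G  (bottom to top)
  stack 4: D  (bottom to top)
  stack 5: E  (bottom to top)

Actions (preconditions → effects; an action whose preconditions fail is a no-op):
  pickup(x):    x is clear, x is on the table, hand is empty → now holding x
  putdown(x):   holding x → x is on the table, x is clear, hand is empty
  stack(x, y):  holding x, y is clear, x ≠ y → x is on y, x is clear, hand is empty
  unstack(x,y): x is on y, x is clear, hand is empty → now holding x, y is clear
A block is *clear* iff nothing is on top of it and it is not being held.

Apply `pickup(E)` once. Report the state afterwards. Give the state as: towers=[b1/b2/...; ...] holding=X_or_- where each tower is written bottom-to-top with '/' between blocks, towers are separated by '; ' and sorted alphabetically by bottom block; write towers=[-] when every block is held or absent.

towers=[A; B; C/F/G; D] holding=E

before: towers=[A; B; C/F/G; D; E] holding=-
pre[pickup(E)]: clear(E) ✓, ontable(E) ✓, handempty ✓
all met → apply pickup(E)
after:  towers=[A; B; C/F/G; D] holding=E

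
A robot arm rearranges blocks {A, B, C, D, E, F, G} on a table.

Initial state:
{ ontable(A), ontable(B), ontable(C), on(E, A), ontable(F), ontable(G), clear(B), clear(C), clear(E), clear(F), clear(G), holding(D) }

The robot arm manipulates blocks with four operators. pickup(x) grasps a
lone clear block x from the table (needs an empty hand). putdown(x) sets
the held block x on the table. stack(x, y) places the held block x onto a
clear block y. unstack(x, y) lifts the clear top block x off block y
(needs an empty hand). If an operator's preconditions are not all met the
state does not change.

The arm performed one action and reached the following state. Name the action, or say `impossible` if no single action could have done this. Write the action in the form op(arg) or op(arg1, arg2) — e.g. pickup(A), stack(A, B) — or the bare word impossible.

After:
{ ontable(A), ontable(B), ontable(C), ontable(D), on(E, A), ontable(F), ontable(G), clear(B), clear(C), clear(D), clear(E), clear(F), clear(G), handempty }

target: towers=[A/E; B; C; D; F; G] holding=-
        putdown(D) → towers=[A/E; B; C; D; F; G] holding=-  ← match
       stack(D, B) → towers=[A/E; B/D; C; F; G] holding=-
       stack(D, F) → towers=[A/E; B; C; F/D; G] holding=-
       stack(D, G) → towers=[A/E; B; C; F; G/D] holding=-
       stack(D, E) → towers=[A/E/D; B; C; F; G] holding=-
       stack(D, C) → towers=[A/E; B; C/D; F; G] holding=-

putdown(D)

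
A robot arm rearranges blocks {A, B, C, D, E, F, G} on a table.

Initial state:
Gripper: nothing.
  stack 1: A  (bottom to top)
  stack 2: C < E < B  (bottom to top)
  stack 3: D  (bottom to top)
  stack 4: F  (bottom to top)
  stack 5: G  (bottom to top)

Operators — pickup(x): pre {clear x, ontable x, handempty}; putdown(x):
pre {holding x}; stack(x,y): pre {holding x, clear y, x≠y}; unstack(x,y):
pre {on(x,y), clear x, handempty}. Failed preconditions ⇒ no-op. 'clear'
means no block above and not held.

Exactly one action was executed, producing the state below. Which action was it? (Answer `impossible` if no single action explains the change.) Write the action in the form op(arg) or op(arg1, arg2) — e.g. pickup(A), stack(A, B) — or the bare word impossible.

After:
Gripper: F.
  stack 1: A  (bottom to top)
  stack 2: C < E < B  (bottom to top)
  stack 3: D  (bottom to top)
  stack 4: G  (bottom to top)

target: towers=[A; C/E/B; D; G] holding=F
     unstack(B, E) → towers=[A; C/E; D; F; G] holding=B
         pickup(F) → towers=[A; C/E/B; D; G] holding=F  ← match
         pickup(G) → towers=[A; C/E/B; D; F] holding=G
         pickup(D) → towers=[A; C/E/B; F; G] holding=D
         pickup(A) → towers=[C/E/B; D; F; G] holding=A

pickup(F)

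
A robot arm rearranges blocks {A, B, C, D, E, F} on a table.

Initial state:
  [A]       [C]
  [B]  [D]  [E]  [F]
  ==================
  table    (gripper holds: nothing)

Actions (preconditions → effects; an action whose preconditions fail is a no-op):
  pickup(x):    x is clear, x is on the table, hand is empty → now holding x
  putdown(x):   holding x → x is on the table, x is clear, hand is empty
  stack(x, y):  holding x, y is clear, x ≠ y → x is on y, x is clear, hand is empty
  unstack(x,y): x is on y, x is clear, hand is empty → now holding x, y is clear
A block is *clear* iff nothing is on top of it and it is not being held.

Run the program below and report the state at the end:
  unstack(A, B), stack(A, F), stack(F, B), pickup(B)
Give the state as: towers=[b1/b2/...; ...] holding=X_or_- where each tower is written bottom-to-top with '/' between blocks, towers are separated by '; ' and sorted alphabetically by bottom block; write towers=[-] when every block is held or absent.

towers=[D; E/C; F/A] holding=B

step 1 (unstack(A, B)): towers=[B; D; E/C; F] holding=A
step 2 (stack(A, F)): towers=[B; D; E/C; F/A] holding=-
step 3 (stack(F, B)) [no-op]: towers=[B; D; E/C; F/A] holding=-
step 4 (pickup(B)): towers=[D; E/C; F/A] holding=B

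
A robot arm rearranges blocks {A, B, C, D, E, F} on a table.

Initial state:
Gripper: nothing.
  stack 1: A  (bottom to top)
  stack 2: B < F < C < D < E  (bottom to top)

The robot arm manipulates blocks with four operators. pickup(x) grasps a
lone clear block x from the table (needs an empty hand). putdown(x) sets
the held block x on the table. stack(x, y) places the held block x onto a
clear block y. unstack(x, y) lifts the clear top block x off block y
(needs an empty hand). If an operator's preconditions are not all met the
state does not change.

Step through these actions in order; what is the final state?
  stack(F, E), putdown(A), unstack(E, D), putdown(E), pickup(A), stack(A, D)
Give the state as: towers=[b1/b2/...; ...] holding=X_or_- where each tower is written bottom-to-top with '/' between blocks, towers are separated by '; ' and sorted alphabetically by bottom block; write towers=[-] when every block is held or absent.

step 1 (stack(F, E)) [no-op]: towers=[A; B/F/C/D/E] holding=-
step 2 (putdown(A)) [no-op]: towers=[A; B/F/C/D/E] holding=-
step 3 (unstack(E, D)): towers=[A; B/F/C/D] holding=E
step 4 (putdown(E)): towers=[A; B/F/C/D; E] holding=-
step 5 (pickup(A)): towers=[B/F/C/D; E] holding=A
step 6 (stack(A, D)): towers=[B/F/C/D/A; E] holding=-

towers=[B/F/C/D/A; E] holding=-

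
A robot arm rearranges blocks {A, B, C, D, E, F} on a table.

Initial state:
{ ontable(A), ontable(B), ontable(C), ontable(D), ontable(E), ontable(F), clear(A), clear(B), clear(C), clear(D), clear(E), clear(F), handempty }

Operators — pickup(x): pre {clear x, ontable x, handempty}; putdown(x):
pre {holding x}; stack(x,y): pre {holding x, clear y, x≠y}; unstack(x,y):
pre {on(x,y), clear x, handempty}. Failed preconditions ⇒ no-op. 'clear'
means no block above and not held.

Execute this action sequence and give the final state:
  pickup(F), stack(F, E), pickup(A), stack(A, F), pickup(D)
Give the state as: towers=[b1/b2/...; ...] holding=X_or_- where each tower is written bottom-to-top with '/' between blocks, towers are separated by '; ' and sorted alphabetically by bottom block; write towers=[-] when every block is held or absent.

step 1 (pickup(F)): towers=[A; B; C; D; E] holding=F
step 2 (stack(F, E)): towers=[A; B; C; D; E/F] holding=-
step 3 (pickup(A)): towers=[B; C; D; E/F] holding=A
step 4 (stack(A, F)): towers=[B; C; D; E/F/A] holding=-
step 5 (pickup(D)): towers=[B; C; E/F/A] holding=D

towers=[B; C; E/F/A] holding=D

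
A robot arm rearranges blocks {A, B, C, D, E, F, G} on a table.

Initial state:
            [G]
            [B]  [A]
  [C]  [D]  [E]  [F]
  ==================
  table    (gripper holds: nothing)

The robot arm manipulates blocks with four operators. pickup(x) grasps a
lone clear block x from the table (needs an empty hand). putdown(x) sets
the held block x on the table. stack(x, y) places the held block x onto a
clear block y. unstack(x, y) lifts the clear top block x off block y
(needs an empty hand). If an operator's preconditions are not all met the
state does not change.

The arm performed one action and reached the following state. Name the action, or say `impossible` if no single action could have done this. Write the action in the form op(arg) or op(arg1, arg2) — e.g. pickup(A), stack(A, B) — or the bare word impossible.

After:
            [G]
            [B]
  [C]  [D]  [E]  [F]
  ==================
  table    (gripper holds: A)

unstack(A, F)

target: towers=[C; D; E/B/G; F] holding=A
     unstack(G, B) → towers=[C; D; E/B; F/A] holding=G
         pickup(D) → towers=[C; E/B/G; F/A] holding=D
     unstack(A, F) → towers=[C; D; E/B/G; F] holding=A  ← match
         pickup(C) → towers=[D; E/B/G; F/A] holding=C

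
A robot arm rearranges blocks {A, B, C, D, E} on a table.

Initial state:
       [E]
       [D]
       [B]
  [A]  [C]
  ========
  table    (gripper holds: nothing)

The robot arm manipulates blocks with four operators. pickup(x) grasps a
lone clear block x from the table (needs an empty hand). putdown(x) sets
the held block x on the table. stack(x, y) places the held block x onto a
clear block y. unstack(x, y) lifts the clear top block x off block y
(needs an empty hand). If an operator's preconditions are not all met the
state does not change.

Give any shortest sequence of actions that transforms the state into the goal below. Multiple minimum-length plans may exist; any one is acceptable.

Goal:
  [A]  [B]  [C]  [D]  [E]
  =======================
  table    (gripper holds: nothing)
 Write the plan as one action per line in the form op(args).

unstack(E, D)
putdown(E)
unstack(D, B)
putdown(D)
unstack(B, C)
putdown(B)

step 1 (unstack(E, D)): towers=[A; C/B/D] holding=E
step 2 (putdown(E)): towers=[A; C/B/D; E] holding=-
step 3 (unstack(D, B)): towers=[A; C/B; E] holding=D
step 4 (putdown(D)): towers=[A; C/B; D; E] holding=-
step 5 (unstack(B, C)): towers=[A; C; D; E] holding=B
step 6 (putdown(B)): towers=[A; B; C; D; E] holding=-
goal check: towers=[A; B; C; D; E] holding=- — reached (length 6, optimal by BFS)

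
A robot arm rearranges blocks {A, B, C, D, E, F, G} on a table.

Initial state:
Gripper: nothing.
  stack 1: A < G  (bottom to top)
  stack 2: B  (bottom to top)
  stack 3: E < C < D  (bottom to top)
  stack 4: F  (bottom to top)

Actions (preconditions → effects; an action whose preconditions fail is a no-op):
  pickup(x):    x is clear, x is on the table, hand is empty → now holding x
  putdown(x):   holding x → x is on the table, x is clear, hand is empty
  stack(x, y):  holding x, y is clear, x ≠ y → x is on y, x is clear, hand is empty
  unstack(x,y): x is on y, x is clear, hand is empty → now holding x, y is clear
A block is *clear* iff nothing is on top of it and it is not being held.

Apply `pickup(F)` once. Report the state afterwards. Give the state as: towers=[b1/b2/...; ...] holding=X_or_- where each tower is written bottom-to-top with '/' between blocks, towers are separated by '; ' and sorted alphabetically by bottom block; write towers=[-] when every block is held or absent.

towers=[A/G; B; E/C/D] holding=F

before: towers=[A/G; B; E/C/D; F] holding=-
pre[pickup(F)]: clear(F) ✓, ontable(F) ✓, handempty ✓
all met → apply pickup(F)
after:  towers=[A/G; B; E/C/D] holding=F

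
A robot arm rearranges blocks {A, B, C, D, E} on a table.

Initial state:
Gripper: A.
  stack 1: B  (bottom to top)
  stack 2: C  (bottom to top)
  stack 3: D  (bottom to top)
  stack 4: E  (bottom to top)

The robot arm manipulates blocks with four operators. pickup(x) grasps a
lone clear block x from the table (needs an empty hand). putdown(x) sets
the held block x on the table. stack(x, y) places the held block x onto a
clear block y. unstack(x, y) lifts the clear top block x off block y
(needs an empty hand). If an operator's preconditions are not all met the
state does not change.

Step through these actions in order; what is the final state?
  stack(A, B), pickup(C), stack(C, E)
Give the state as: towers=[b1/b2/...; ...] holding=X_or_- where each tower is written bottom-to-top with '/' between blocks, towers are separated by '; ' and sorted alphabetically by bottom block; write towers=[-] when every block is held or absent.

towers=[B/A; D; E/C] holding=-

step 1 (stack(A, B)): towers=[B/A; C; D; E] holding=-
step 2 (pickup(C)): towers=[B/A; D; E] holding=C
step 3 (stack(C, E)): towers=[B/A; D; E/C] holding=-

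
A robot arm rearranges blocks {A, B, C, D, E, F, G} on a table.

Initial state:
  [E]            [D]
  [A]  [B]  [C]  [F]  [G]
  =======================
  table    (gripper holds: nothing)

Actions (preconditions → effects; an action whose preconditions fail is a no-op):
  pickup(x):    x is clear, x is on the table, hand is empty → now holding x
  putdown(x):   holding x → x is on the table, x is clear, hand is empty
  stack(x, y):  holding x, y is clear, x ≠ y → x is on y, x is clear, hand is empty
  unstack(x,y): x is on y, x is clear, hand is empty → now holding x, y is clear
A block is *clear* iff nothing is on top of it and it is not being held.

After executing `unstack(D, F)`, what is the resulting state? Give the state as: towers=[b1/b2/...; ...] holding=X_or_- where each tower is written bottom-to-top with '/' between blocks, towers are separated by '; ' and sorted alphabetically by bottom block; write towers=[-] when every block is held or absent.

before: towers=[A/E; B; C; F/D; G] holding=-
pre[unstack(D, F)]: on(D,F) yes, clear(D) yes, handempty yes
all met → apply unstack(D, F)
after:  towers=[A/E; B; C; F; G] holding=D

towers=[A/E; B; C; F; G] holding=D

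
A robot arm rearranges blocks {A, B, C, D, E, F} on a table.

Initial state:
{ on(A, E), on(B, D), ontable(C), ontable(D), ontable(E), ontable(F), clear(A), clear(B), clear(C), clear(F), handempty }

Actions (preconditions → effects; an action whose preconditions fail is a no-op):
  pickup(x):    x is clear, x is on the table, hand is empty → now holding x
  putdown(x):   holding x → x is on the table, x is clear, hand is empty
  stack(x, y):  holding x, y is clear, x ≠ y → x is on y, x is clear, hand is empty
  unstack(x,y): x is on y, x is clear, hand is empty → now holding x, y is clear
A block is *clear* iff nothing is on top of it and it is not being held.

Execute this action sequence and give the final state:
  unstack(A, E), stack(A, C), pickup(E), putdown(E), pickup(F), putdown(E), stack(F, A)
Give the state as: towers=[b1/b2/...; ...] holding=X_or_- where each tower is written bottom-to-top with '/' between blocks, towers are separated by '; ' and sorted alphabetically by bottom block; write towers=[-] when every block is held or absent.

towers=[C/A/F; D/B; E] holding=-

step 1 (unstack(A, E)): towers=[C; D/B; E; F] holding=A
step 2 (stack(A, C)): towers=[C/A; D/B; E; F] holding=-
step 3 (pickup(E)): towers=[C/A; D/B; F] holding=E
step 4 (putdown(E)): towers=[C/A; D/B; E; F] holding=-
step 5 (pickup(F)): towers=[C/A; D/B; E] holding=F
step 6 (putdown(E)) [no-op]: towers=[C/A; D/B; E] holding=F
step 7 (stack(F, A)): towers=[C/A/F; D/B; E] holding=-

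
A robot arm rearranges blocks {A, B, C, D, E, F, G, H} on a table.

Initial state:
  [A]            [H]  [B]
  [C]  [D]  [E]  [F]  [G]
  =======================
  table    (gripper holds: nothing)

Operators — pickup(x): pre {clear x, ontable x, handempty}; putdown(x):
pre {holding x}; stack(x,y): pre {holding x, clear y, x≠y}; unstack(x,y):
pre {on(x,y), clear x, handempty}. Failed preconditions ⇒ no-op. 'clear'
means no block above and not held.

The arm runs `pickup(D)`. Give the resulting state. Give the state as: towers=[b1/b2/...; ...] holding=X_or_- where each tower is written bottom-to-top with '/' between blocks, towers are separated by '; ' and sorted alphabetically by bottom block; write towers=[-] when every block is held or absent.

towers=[C/A; E; F/H; G/B] holding=D

before: towers=[C/A; D; E; F/H; G/B] holding=-
pre[pickup(D)]: clear(D) ✓, ontable(D) ✓, handempty ✓
all met → apply pickup(D)
after:  towers=[C/A; E; F/H; G/B] holding=D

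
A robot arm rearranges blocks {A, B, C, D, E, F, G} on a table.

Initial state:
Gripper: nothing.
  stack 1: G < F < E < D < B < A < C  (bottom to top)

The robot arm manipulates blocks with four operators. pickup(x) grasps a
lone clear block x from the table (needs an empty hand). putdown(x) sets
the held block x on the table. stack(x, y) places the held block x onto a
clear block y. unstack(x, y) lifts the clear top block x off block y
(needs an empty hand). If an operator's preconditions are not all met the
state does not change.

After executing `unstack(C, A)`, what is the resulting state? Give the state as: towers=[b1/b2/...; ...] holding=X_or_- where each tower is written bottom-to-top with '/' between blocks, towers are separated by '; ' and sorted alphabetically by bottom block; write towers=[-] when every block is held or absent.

before: towers=[G/F/E/D/B/A/C] holding=-
pre[unstack(C, A)]: on(C,A) ok, clear(C) ok, handempty ok
all met → apply unstack(C, A)
after:  towers=[G/F/E/D/B/A] holding=C

towers=[G/F/E/D/B/A] holding=C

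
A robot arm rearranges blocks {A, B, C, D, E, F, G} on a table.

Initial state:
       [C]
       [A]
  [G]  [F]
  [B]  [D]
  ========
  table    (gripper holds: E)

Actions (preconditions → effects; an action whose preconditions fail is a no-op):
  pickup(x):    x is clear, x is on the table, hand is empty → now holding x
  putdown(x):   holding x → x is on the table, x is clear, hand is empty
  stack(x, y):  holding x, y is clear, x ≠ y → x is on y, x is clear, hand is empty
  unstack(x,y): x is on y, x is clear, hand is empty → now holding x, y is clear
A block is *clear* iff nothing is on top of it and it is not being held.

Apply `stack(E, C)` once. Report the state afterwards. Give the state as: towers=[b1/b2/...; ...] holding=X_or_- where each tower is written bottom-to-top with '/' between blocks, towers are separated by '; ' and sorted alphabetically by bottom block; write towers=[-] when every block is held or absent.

towers=[B/G; D/F/A/C/E] holding=-

before: towers=[B/G; D/F/A/C] holding=E
pre[stack(E, C)]: holding(E) yes, clear(C) yes, E≠C yes
all met → apply stack(E, C)
after:  towers=[B/G; D/F/A/C/E] holding=-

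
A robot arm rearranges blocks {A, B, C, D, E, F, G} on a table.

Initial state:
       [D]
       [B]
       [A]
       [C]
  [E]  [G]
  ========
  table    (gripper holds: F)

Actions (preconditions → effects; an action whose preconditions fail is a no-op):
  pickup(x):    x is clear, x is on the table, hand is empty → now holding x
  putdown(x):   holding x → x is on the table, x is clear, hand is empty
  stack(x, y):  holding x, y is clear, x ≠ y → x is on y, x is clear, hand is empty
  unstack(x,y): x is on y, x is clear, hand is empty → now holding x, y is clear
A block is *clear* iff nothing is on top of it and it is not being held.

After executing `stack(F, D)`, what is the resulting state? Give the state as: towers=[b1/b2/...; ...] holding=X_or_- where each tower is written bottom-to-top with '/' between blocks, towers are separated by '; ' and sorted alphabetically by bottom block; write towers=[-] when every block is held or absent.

towers=[E; G/C/A/B/D/F] holding=-

before: towers=[E; G/C/A/B/D] holding=F
pre[stack(F, D)]: holding(F) yes, clear(D) yes, F≠D yes
all met → apply stack(F, D)
after:  towers=[E; G/C/A/B/D/F] holding=-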